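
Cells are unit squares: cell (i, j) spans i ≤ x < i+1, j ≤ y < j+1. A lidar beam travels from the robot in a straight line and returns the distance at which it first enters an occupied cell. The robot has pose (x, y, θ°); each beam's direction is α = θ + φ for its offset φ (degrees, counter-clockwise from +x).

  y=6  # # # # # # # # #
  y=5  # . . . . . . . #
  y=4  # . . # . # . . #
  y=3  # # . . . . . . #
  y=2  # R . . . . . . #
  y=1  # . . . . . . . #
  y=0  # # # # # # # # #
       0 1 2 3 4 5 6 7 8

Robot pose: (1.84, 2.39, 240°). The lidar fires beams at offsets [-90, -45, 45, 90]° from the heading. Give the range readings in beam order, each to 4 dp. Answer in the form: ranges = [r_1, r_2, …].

ranges = [0.9699, 0.8696, 1.4390, 2.7800]

beam 1: φ=-90°, α=150°
  direction (-0.8660, 0.5000); cell (1,2); t to first gridline: x 0.9699, y 1.2200 (then +1.1547 / +2.0000)
    (0,2) via x @ 0.9699  # hit
  → r_1 = 0.9699
beam 2: φ=-45°, α=195°
  direction (-0.9659, -0.2588); cell (1,2); t to first gridline: x 0.8696, y 1.5068 (then +1.0353 / +3.8637)
    (0,2) via x @ 0.8696  # hit
  → r_2 = 0.8696
beam 3: φ=45°, α=285°
  direction (0.2588, -0.9659); cell (1,2); t to first gridline: x 0.6182, y 0.4038 (then +3.8637 / +1.0353)
    (1,1) via y @ 0.4038
    (2,1) via x @ 0.6182
    (2,0) via y @ 1.4390  # hit
  → r_3 = 1.4390
beam 4: φ=90°, α=330°
  direction (0.8660, -0.5000); cell (1,2); t to first gridline: x 0.1848, y 0.7800 (then +1.1547 / +2.0000)
    (2,2) via x @ 0.1848
    (2,1) via y @ 0.7800
    (3,1) via x @ 1.3395
    (4,1) via x @ 2.4942
    (4,0) via y @ 2.7800  # hit
  → r_4 = 2.7800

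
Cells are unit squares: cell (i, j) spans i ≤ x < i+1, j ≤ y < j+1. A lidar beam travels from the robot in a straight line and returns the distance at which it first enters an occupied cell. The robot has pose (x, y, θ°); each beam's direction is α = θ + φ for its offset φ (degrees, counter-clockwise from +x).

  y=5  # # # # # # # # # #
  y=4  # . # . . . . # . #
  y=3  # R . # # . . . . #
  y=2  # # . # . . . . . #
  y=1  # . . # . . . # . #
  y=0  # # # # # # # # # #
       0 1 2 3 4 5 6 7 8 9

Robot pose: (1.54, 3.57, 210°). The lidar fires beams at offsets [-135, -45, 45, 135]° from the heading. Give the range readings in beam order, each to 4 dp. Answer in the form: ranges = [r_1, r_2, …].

ranges = [1.4804, 0.5590, 0.5901, 1.5115]

beam 1: φ=-135°, α=75°
  direction (0.2588, 0.9659); cell (1,3); t to first gridline: x 1.7773, y 0.4452 (then +3.8637 / +1.0353)
    (1,4) via y @ 0.4452
    (1,5) via y @ 1.4804  # hit
  → r_1 = 1.4804
beam 2: φ=-45°, α=165°
  direction (-0.9659, 0.2588); cell (1,3); t to first gridline: x 0.5590, y 1.6614 (then +1.0353 / +3.8637)
    (0,3) via x @ 0.5590  # hit
  → r_2 = 0.5590
beam 3: φ=45°, α=255°
  direction (-0.2588, -0.9659); cell (1,3); t to first gridline: x 2.0864, y 0.5901 (then +3.8637 / +1.0353)
    (1,2) via y @ 0.5901  # hit
  → r_3 = 0.5901
beam 4: φ=135°, α=345°
  direction (0.9659, -0.2588); cell (1,3); t to first gridline: x 0.4762, y 2.2023 (then +1.0353 / +3.8637)
    (2,3) via x @ 0.4762
    (3,3) via x @ 1.5115  # hit
  → r_4 = 1.5115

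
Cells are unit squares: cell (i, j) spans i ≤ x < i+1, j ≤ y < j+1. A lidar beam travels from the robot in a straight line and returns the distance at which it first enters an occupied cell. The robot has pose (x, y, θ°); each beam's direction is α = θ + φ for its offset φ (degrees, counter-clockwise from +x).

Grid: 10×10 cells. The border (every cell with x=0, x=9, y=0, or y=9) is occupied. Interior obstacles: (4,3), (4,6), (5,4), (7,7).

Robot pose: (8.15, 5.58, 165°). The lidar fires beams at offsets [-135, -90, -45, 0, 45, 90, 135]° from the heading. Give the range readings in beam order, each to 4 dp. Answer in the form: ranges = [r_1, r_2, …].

ranges = [0.9815, 3.2841, 1.6397, 3.2611, 2.4826, 4.7416, 1.7000]

beam 1: φ=-135°, α=30°
  d=(0.8660,0.5000)  start (8,5)  tX=0.9815 tY=0.8400  stride 1/|dx|=1.1547 1/|dy|=2.0000
    cross y-line → (8,6), t=0.8400
    cross x-line → (9,6), t=0.9815 (wall)
  → r_1 = 0.9815
beam 2: φ=-90°, α=75°
  d=(0.2588,0.9659)  start (8,5)  tX=3.2841 tY=0.4348  stride 1/|dx|=3.8637 1/|dy|=1.0353
    cross y-line → (8,6), t=0.4348
    cross y-line → (8,7), t=1.4701
    cross y-line → (8,8), t=2.5054
    cross x-line → (9,8), t=3.2841 (wall)
  → r_2 = 3.2841
beam 3: φ=-45°, α=120°
  d=(-0.5000,0.8660)  start (8,5)  tX=0.3000 tY=0.4850  stride 1/|dx|=2.0000 1/|dy|=1.1547
    cross x-line → (7,5), t=0.3000
    cross y-line → (7,6), t=0.4850
    cross y-line → (7,7), t=1.6397 (wall)
  → r_3 = 1.6397
beam 4: φ=0°, α=165°
  d=(-0.9659,0.2588)  start (8,5)  tX=0.1553 tY=1.6228  stride 1/|dx|=1.0353 1/|dy|=3.8637
    cross x-line → (7,5), t=0.1553
    cross x-line → (6,5), t=1.1906
    cross y-line → (6,6), t=1.6228
    cross x-line → (5,6), t=2.2258
    cross x-line → (4,6), t=3.2611 (wall)
  → r_4 = 3.2611
beam 5: φ=45°, α=210°
  d=(-0.8660,-0.5000)  start (8,5)  tX=0.1732 tY=1.1600  stride 1/|dx|=1.1547 1/|dy|=2.0000
    cross x-line → (7,5), t=0.1732
    cross y-line → (7,4), t=1.1600
    cross x-line → (6,4), t=1.3279
    cross x-line → (5,4), t=2.4826 (wall)
  → r_5 = 2.4826
beam 6: φ=90°, α=255°
  d=(-0.2588,-0.9659)  start (8,5)  tX=0.5796 tY=0.6005  stride 1/|dx|=3.8637 1/|dy|=1.0353
    cross x-line → (7,5), t=0.5796
    cross y-line → (7,4), t=0.6005
    cross y-line → (7,3), t=1.6357
    cross y-line → (7,2), t=2.6710
    cross y-line → (7,1), t=3.7063
    cross x-line → (6,1), t=4.4433
    cross y-line → (6,0), t=4.7416 (wall)
  → r_6 = 4.7416
beam 7: φ=135°, α=300°
  d=(0.5000,-0.8660)  start (8,5)  tX=1.7000 tY=0.6697  stride 1/|dx|=2.0000 1/|dy|=1.1547
    cross y-line → (8,4), t=0.6697
    cross x-line → (9,4), t=1.7000 (wall)
  → r_7 = 1.7000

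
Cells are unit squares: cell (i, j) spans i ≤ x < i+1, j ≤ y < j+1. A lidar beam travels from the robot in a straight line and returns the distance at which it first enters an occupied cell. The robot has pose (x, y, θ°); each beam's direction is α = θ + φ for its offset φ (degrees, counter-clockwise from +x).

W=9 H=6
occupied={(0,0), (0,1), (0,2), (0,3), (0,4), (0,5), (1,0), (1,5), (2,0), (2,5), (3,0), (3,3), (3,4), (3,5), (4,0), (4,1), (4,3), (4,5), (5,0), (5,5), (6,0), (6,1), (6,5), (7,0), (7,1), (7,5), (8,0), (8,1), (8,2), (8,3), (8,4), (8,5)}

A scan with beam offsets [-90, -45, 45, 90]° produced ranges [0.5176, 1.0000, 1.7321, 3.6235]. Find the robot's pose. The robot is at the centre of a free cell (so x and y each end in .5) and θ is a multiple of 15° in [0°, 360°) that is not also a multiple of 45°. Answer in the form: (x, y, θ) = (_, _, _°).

(x, y, θ) = (2.5, 1.5, 15°)

The pose lattice has 22·16 = 352 candidates. Test each by forward raycasting.
  (3.5, 2.5, 300°): beam 1 = 2.8868 ≠ 0.5176 ✗
  (6.5, 3.5, 195°): beam 1 = 1.5529 ≠ 0.5176 ✗
  (6.5, 4.5, 120°): beam 1 = 1.0000 ≠ 0.5176 ✗
  …
  (2.5, 1.5, 15°): r_1=0.5176, r_2=1.0000, r_3=1.7321, r_4=3.6235 — all match ✓
Only this pose fits every beam.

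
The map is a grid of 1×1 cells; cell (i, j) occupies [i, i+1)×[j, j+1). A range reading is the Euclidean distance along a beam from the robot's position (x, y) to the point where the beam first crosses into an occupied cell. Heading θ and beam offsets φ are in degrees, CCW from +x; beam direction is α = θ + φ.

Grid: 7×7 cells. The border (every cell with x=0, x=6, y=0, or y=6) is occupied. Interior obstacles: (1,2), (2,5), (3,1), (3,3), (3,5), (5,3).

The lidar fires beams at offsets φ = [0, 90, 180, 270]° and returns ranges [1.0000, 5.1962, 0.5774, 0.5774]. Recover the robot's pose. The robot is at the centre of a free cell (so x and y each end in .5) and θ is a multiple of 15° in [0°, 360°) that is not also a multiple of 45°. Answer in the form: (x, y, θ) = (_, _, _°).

(x, y, θ) = (5.5, 1.5, 60°)

The pose lattice has 19·16 = 304 candidates. Test each by forward raycasting.
  (3.5, 4.5, 15°): beam 1 = 2.5882 ≠ 1.0000 ✗
  (4.5, 4.5, 210°): beam 2 = 1.0000 ≠ 5.1962 ✗
  (5.5, 1.5, 15°): beam 1 = 0.5176 ≠ 1.0000 ✗
  (1.5, 4.5, 240°): beam 2 = 1.7321 ≠ 5.1962 ✗
  …
  (5.5, 1.5, 60°): r_1=1.0000, r_2=5.1962, r_3=0.5774, r_4=0.5774 — all match ✓
No second candidate reproduces the full scan.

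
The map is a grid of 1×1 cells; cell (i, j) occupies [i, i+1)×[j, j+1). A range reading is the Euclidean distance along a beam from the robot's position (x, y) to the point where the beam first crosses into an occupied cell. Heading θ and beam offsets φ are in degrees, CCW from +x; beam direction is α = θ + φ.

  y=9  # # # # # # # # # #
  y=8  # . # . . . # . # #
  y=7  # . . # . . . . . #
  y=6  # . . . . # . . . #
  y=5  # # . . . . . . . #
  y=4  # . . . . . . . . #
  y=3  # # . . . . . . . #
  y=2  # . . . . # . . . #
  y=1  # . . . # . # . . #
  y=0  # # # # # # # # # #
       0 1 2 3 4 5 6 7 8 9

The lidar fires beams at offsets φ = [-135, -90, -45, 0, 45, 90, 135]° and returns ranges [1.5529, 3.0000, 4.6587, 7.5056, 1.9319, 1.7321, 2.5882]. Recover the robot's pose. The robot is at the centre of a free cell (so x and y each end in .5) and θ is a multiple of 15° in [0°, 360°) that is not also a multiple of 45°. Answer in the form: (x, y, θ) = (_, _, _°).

Enumerate (i+0.5, j+0.5, θ) over the 54 free cells and 16 admissible headings. For each, cast all 7 beams and compare to the given ranges.
  (3.5, 8.5, 120°): beam 1 = 5.6940 ≠ 1.5529 ✗
  (4.5, 8.5, 60°): beam 1 = 1.9319 ≠ 1.5529 ✗
  (8.5, 4.5, 255°): beam 1 = 4.0415 ≠ 1.5529 ✗
  …
  (7.5, 3.5, 150°): r_1=1.5529, r_2=3.0000, r_3=4.6587, r_4=7.5056, r_5=1.9319, r_6=1.7321, r_7=2.5882 — all match ✓
Only this pose fits every beam.

(x, y, θ) = (7.5, 3.5, 150°)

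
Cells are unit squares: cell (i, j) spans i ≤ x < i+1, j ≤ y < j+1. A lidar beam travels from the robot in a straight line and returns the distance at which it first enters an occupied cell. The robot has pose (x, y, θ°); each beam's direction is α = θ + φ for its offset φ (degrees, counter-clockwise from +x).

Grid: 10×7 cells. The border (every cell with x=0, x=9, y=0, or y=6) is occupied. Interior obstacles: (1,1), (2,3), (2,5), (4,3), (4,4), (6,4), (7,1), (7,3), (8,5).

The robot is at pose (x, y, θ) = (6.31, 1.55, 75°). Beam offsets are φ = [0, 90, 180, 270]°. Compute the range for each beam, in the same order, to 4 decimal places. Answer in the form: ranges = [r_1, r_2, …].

beam 1: φ=0°, α=75°
  d=(0.2588,0.9659)  start (6,1)  tX=2.6660 tY=0.4659  stride 1/|dx|=3.8637 1/|dy|=1.0353
    cross y-line → (6,2), t=0.4659
    cross y-line → (6,3), t=1.5012
    cross y-line → (6,4), t=2.5364 (wall)
  → r_1 = 2.5364
beam 2: φ=90°, α=165°
  d=(-0.9659,0.2588)  start (6,1)  tX=0.3209 tY=1.7387  stride 1/|dx|=1.0353 1/|dy|=3.8637
    cross x-line → (5,1), t=0.3209
    cross x-line → (4,1), t=1.3562
    cross y-line → (4,2), t=1.7387
    cross x-line → (3,2), t=2.3915
    cross x-line → (2,2), t=3.4268
    cross x-line → (1,2), t=4.4620
    cross x-line → (0,2), t=5.4973 (wall)
  → r_2 = 5.4973
beam 3: φ=180°, α=255°
  d=(-0.2588,-0.9659)  start (6,1)  tX=1.1977 tY=0.5694  stride 1/|dx|=3.8637 1/|dy|=1.0353
    cross y-line → (6,0), t=0.5694 (wall)
  → r_3 = 0.5694
beam 4: φ=270°, α=345°
  d=(0.9659,-0.2588)  start (6,1)  tX=0.7143 tY=2.1250  stride 1/|dx|=1.0353 1/|dy|=3.8637
    cross x-line → (7,1), t=0.7143 (wall)
  → r_4 = 0.7143

ranges = [2.5364, 5.4973, 0.5694, 0.7143]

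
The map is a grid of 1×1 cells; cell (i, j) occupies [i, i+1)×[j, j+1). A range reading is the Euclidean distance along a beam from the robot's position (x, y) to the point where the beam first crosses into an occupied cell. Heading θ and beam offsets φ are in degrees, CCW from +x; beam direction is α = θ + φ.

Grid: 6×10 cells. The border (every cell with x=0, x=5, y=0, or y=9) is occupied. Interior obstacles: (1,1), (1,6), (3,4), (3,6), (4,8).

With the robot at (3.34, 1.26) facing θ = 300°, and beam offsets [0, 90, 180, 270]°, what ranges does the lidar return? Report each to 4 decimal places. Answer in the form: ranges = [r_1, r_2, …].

beam 1: φ=0°, α=300°
  d=(0.5000,-0.8660)  start (3,1)  tX=1.3200 tY=0.3002  stride 1/|dx|=2.0000 1/|dy|=1.1547
    cross y-line → (3,0), t=0.3002 (wall)
  → r_1 = 0.3002
beam 2: φ=90°, α=30°
  d=(0.8660,0.5000)  start (3,1)  tX=0.7621 tY=1.4800  stride 1/|dx|=1.1547 1/|dy|=2.0000
    cross x-line → (4,1), t=0.7621
    cross y-line → (4,2), t=1.4800
    cross x-line → (5,2), t=1.9168 (wall)
  → r_2 = 1.9168
beam 3: φ=180°, α=120°
  d=(-0.5000,0.8660)  start (3,1)  tX=0.6800 tY=0.8545  stride 1/|dx|=2.0000 1/|dy|=1.1547
    cross x-line → (2,1), t=0.6800
    cross y-line → (2,2), t=0.8545
    cross y-line → (2,3), t=2.0092
    cross x-line → (1,3), t=2.6800
    cross y-line → (1,4), t=3.1639
    cross y-line → (1,5), t=4.3186
    cross x-line → (0,5), t=4.6800 (wall)
  → r_3 = 4.6800
beam 4: φ=270°, α=210°
  d=(-0.8660,-0.5000)  start (3,1)  tX=0.3926 tY=0.5200  stride 1/|dx|=1.1547 1/|dy|=2.0000
    cross x-line → (2,1), t=0.3926
    cross y-line → (2,0), t=0.5200 (wall)
  → r_4 = 0.5200

ranges = [0.3002, 1.9168, 4.6800, 0.5200]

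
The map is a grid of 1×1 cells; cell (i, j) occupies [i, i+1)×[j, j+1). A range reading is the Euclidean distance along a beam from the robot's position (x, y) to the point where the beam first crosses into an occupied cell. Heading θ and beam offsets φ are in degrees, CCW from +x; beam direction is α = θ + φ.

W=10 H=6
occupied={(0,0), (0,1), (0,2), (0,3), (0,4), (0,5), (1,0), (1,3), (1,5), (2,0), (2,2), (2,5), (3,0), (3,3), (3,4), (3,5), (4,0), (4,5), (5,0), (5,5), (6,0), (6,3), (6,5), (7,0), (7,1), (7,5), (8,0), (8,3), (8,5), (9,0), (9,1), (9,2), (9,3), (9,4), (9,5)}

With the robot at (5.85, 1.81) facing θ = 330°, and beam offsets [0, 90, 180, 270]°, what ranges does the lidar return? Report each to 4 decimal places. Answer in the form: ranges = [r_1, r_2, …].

beam 1: φ=0°, α=330°
  direction (0.8660, -0.5000); cell (5,1); t to first gridline: x 0.1732, y 1.6200 (then +1.1547 / +2.0000)
    (6,1) via x @ 0.1732
    (7,1) via x @ 1.3279  # hit
  → r_1 = 1.3279
beam 2: φ=90°, α=60°
  direction (0.5000, 0.8660); cell (5,1); t to first gridline: x 0.3000, y 0.2194 (then +2.0000 / +1.1547)
    (5,2) via y @ 0.2194
    (6,2) via x @ 0.3000
    (6,3) via y @ 1.3741  # hit
  → r_2 = 1.3741
beam 3: φ=180°, α=150°
  direction (-0.8660, 0.5000); cell (5,1); t to first gridline: x 0.9815, y 0.3800 (then +1.1547 / +2.0000)
    (5,2) via y @ 0.3800
    (4,2) via x @ 0.9815
    (3,2) via x @ 2.1362
    (3,3) via y @ 2.3800  # hit
  → r_3 = 2.3800
beam 4: φ=270°, α=240°
  direction (-0.5000, -0.8660); cell (5,1); t to first gridline: x 1.7000, y 0.9353 (then +2.0000 / +1.1547)
    (5,0) via y @ 0.9353  # hit
  → r_4 = 0.9353

ranges = [1.3279, 1.3741, 2.3800, 0.9353]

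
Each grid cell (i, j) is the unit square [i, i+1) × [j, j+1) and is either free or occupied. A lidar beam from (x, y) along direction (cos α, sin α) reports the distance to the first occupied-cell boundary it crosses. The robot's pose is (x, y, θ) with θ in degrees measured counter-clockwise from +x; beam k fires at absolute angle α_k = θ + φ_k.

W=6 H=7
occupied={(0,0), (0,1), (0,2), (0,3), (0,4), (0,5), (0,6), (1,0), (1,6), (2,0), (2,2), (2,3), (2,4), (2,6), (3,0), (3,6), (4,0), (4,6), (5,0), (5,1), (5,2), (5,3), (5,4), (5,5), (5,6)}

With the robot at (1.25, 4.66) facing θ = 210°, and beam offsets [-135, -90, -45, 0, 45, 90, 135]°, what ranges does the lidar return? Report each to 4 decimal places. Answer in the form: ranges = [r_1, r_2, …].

beam 1: φ=-135°, α=75°
  direction (0.2588, 0.9659); cell (1,4); t to first gridline: x 2.8978, y 0.3520 (then +3.8637 / +1.0353)
    (1,5) via y @ 0.3520
    (1,6) via y @ 1.3873  # hit
  → r_1 = 1.3873
beam 2: φ=-90°, α=120°
  direction (-0.5000, 0.8660); cell (1,4); t to first gridline: x 0.5000, y 0.3926 (then +2.0000 / +1.1547)
    (1,5) via y @ 0.3926
    (0,5) via x @ 0.5000  # hit
  → r_2 = 0.5000
beam 3: φ=-45°, α=165°
  direction (-0.9659, 0.2588); cell (1,4); t to first gridline: x 0.2588, y 1.3137 (then +1.0353 / +3.8637)
    (0,4) via x @ 0.2588  # hit
  → r_3 = 0.2588
beam 4: φ=0°, α=210°
  direction (-0.8660, -0.5000); cell (1,4); t to first gridline: x 0.2887, y 1.3200 (then +1.1547 / +2.0000)
    (0,4) via x @ 0.2887  # hit
  → r_4 = 0.2887
beam 5: φ=45°, α=255°
  direction (-0.2588, -0.9659); cell (1,4); t to first gridline: x 0.9659, y 0.6833 (then +3.8637 / +1.0353)
    (1,3) via y @ 0.6833
    (0,3) via x @ 0.9659  # hit
  → r_5 = 0.9659
beam 6: φ=90°, α=300°
  direction (0.5000, -0.8660); cell (1,4); t to first gridline: x 1.5000, y 0.7621 (then +2.0000 / +1.1547)
    (1,3) via y @ 0.7621
    (2,3) via x @ 1.5000  # hit
  → r_6 = 1.5000
beam 7: φ=135°, α=345°
  direction (0.9659, -0.2588); cell (1,4); t to first gridline: x 0.7765, y 2.5500 (then +1.0353 / +3.8637)
    (2,4) via x @ 0.7765  # hit
  → r_7 = 0.7765

ranges = [1.3873, 0.5000, 0.2588, 0.2887, 0.9659, 1.5000, 0.7765]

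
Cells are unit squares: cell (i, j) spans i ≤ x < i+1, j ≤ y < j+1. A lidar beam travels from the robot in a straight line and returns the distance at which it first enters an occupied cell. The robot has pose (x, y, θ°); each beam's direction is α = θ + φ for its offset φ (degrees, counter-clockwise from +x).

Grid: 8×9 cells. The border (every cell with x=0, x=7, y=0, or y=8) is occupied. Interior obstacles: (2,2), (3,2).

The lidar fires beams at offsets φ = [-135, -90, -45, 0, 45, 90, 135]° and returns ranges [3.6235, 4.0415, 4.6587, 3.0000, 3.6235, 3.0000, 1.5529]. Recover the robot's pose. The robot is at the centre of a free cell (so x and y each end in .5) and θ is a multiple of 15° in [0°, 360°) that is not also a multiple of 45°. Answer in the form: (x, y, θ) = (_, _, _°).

(x, y, θ) = (5.5, 4.5, 210°)

Candidates: 40 free-cell centres × 16 headings = 640 poses. Raycast each; keep the one whose scan matches to 4 dp.
  (1.5, 1.5, 240°): beam 1 = 1.9319 ≠ 3.6235 ✗
  (5.5, 2.5, 165°): beam 1 = 1.7321 ≠ 3.6235 ✗
  (5.5, 7.5, 300°): beam 1 = 1.9319 ≠ 3.6235 ✗
  …
  (5.5, 4.5, 210°): r_1=3.6235, r_2=4.0415, r_3=4.6587, r_4=3.0000, r_5=3.6235, r_6=3.0000, r_7=1.5529 — all match ✓
No second candidate reproduces the full scan.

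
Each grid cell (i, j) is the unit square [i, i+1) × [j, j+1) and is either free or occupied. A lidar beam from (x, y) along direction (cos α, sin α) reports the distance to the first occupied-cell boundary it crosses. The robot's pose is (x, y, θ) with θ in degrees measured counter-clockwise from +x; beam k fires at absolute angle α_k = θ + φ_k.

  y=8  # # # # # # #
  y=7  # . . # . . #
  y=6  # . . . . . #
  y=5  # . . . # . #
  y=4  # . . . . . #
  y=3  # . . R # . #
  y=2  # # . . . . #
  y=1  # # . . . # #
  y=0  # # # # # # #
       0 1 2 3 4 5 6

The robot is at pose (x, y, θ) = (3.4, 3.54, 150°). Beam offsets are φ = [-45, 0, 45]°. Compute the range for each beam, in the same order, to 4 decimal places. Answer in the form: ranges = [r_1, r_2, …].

beam 1: φ=-45°, α=105°
  cosα=-0.2588 sinα=0.9659 | (3,3) | tMaxX 1.5455 tMaxY 0.4762 | tΔX 3.8637 tΔY 1.0353
    t=0.4762 [y] (3,4)
    t=1.5115 [y] (3,5)
    t=1.5455 [x] (2,5)
    t=2.5468 [y] (2,6)
    t=3.5821 [y] (2,7)
    t=4.6173 [y] (2,8) — stop
  → r_1 = 4.6173
beam 2: φ=0°, α=150°
  cosα=-0.8660 sinα=0.5000 | (3,3) | tMaxX 0.4619 tMaxY 0.9200 | tΔX 1.1547 tΔY 2.0000
    t=0.4619 [x] (2,3)
    t=0.9200 [y] (2,4)
    t=1.6166 [x] (1,4)
    t=2.7713 [x] (0,4) — stop
  → r_2 = 2.7713
beam 3: φ=45°, α=195°
  cosα=-0.9659 sinα=-0.2588 | (3,3) | tMaxX 0.4141 tMaxY 2.0864 | tΔX 1.0353 tΔY 3.8637
    t=0.4141 [x] (2,3)
    t=1.4494 [x] (1,3)
    t=2.0864 [y] (1,2) — stop
  → r_3 = 2.0864

ranges = [4.6173, 2.7713, 2.0864]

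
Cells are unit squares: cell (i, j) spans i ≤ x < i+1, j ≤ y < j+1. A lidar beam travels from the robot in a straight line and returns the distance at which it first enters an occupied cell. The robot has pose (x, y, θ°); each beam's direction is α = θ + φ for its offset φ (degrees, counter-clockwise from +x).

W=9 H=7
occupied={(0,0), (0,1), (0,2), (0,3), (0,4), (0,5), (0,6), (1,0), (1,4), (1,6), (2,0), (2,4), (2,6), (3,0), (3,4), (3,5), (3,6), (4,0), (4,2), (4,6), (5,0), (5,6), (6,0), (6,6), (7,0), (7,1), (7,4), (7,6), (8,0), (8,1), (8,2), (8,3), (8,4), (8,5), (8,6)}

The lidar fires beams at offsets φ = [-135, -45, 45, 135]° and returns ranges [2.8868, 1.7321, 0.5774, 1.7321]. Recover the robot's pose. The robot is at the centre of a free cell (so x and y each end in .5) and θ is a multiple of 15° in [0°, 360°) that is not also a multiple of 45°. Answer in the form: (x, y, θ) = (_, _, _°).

(x, y, θ) = (3.5, 2.5, 345°)

Candidates: 28 free-cell centres × 16 headings = 448 poses. Raycast each; keep the one whose scan matches to 4 dp.
  (1.5, 2.5, 120°): beam 1 = 5.6940 ≠ 2.8868 ✗
  (5.5, 3.5, 240°): beam 1 = 2.5882 ≠ 2.8868 ✗
  (5.5, 1.5, 15°): beam 1 = 0.5774 ≠ 2.8868 ✗
  (6.5, 4.5, 300°): beam 1 = 2.5882 ≠ 2.8868 ✗
  …
  (3.5, 2.5, 345°): r_1=2.8868, r_2=1.7321, r_3=0.5774, r_4=1.7321 — all match ✓
Only this pose fits every beam.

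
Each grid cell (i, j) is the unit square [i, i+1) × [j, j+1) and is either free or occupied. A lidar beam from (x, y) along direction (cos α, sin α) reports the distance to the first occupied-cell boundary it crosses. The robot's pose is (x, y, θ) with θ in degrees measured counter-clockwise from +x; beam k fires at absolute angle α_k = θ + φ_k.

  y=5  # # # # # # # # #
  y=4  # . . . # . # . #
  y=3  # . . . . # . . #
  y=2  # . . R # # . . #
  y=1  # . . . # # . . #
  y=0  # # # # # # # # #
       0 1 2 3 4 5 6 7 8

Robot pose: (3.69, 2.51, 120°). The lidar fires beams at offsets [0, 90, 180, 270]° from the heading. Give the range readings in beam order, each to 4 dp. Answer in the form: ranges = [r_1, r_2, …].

beam 1: φ=0°, α=120°
  d=(-0.5000,0.8660)  start (3,2)  tX=1.3800 tY=0.5658  stride 1/|dx|=2.0000 1/|dy|=1.1547
    cross y-line → (3,3), t=0.5658
    cross x-line → (2,3), t=1.3800
    cross y-line → (2,4), t=1.7205
    cross y-line → (2,5), t=2.8752 (wall)
  → r_1 = 2.8752
beam 2: φ=90°, α=210°
  d=(-0.8660,-0.5000)  start (3,2)  tX=0.7967 tY=1.0200  stride 1/|dx|=1.1547 1/|dy|=2.0000
    cross x-line → (2,2), t=0.7967
    cross y-line → (2,1), t=1.0200
    cross x-line → (1,1), t=1.9514
    cross y-line → (1,0), t=3.0200 (wall)
  → r_2 = 3.0200
beam 3: φ=180°, α=300°
  d=(0.5000,-0.8660)  start (3,2)  tX=0.6200 tY=0.5889  stride 1/|dx|=2.0000 1/|dy|=1.1547
    cross y-line → (3,1), t=0.5889
    cross x-line → (4,1), t=0.6200 (wall)
  → r_3 = 0.6200
beam 4: φ=270°, α=30°
  d=(0.8660,0.5000)  start (3,2)  tX=0.3580 tY=0.9800  stride 1/|dx|=1.1547 1/|dy|=2.0000
    cross x-line → (4,2), t=0.3580 (wall)
  → r_4 = 0.3580

ranges = [2.8752, 3.0200, 0.6200, 0.3580]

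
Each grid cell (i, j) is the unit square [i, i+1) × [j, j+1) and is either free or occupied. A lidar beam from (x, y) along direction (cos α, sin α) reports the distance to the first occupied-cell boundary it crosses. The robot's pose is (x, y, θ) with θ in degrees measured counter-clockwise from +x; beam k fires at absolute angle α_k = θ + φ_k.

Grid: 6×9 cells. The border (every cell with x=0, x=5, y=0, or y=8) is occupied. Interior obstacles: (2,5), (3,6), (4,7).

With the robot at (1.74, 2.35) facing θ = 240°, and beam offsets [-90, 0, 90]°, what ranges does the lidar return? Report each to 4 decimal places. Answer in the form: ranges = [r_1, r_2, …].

beam 1: φ=-90°, α=150°
  dir = (cos 150°, sin 150°) = (-0.8660, 0.5000); from cell (1,2)
  next x-line at t=0.8545, next y-line at t=1.3000; Δt_x=1.1547, Δt_y=2.0000
    x: enter (0,2) at t=0.8545 ← occupied
  → r_1 = 0.8545
beam 2: φ=0°, α=240°
  dir = (cos 240°, sin 240°) = (-0.5000, -0.8660); from cell (1,2)
  next x-line at t=1.4800, next y-line at t=0.4041; Δt_x=2.0000, Δt_y=1.1547
    y: enter (1,1) at t=0.4041
    x: enter (0,1) at t=1.4800 ← occupied
  → r_2 = 1.4800
beam 3: φ=90°, α=330°
  dir = (cos 330°, sin 330°) = (0.8660, -0.5000); from cell (1,2)
  next x-line at t=0.3002, next y-line at t=0.7000; Δt_x=1.1547, Δt_y=2.0000
    x: enter (2,2) at t=0.3002
    y: enter (2,1) at t=0.7000
    x: enter (3,1) at t=1.4549
    x: enter (4,1) at t=2.6096
    y: enter (4,0) at t=2.7000 ← occupied
  → r_3 = 2.7000

ranges = [0.8545, 1.4800, 2.7000]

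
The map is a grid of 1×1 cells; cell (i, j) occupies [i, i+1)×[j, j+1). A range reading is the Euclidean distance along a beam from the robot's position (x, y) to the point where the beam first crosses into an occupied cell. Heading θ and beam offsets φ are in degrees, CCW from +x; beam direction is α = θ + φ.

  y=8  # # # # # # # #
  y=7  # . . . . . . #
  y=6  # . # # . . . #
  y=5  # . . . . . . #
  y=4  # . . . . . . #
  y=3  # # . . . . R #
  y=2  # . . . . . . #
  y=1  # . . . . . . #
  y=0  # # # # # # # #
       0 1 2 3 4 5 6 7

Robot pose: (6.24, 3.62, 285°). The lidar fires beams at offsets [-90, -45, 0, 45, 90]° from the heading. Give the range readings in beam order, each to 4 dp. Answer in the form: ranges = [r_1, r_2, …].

beam 1: φ=-90°, α=195°
  direction (-0.9659, -0.2588); cell (6,3); t to first gridline: x 0.2485, y 2.3955 (then +1.0353 / +3.8637)
    (5,3) via x @ 0.2485
    (4,3) via x @ 1.2837
    (3,3) via x @ 2.3190
    (3,2) via y @ 2.3955
    (2,2) via x @ 3.3543
    (1,2) via x @ 4.3896
    (0,2) via x @ 5.4248  # hit
  → r_1 = 5.4248
beam 2: φ=-45°, α=240°
  direction (-0.5000, -0.8660); cell (6,3); t to first gridline: x 0.4800, y 0.7159 (then +2.0000 / +1.1547)
    (5,3) via x @ 0.4800
    (5,2) via y @ 0.7159
    (5,1) via y @ 1.8706
    (4,1) via x @ 2.4800
    (4,0) via y @ 3.0253  # hit
  → r_2 = 3.0253
beam 3: φ=0°, α=285°
  direction (0.2588, -0.9659); cell (6,3); t to first gridline: x 2.9364, y 0.6419 (then +3.8637 / +1.0353)
    (6,2) via y @ 0.6419
    (6,1) via y @ 1.6771
    (6,0) via y @ 2.7124  # hit
  → r_3 = 2.7124
beam 4: φ=45°, α=330°
  direction (0.8660, -0.5000); cell (6,3); t to first gridline: x 0.8776, y 1.2400 (then +1.1547 / +2.0000)
    (7,3) via x @ 0.8776  # hit
  → r_4 = 0.8776
beam 5: φ=90°, α=15°
  direction (0.9659, 0.2588); cell (6,3); t to first gridline: x 0.7868, y 1.4682 (then +1.0353 / +3.8637)
    (7,3) via x @ 0.7868  # hit
  → r_5 = 0.7868

ranges = [5.4248, 3.0253, 2.7124, 0.8776, 0.7868]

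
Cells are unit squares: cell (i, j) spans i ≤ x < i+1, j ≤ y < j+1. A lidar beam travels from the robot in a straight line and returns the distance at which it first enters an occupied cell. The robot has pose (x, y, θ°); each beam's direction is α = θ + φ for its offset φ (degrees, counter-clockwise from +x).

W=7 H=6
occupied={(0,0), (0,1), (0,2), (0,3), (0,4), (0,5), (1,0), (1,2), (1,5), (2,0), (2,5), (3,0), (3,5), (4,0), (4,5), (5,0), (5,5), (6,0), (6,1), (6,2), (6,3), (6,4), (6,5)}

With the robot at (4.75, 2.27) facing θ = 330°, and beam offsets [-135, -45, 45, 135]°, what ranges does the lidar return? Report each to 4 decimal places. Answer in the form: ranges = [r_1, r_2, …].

beam 1: φ=-135°, α=195°
  direction (-0.9659, -0.2588); cell (4,2); t to first gridline: x 0.7765, y 1.0432 (then +1.0353 / +3.8637)
    (3,2) via x @ 0.7765
    (3,1) via y @ 1.0432
    (2,1) via x @ 1.8117
    (1,1) via x @ 2.8470
    (0,1) via x @ 3.8823  # hit
  → r_1 = 3.8823
beam 2: φ=-45°, α=285°
  direction (0.2588, -0.9659); cell (4,2); t to first gridline: x 0.9659, y 0.2795 (then +3.8637 / +1.0353)
    (4,1) via y @ 0.2795
    (5,1) via x @ 0.9659
    (5,0) via y @ 1.3148  # hit
  → r_2 = 1.3148
beam 3: φ=45°, α=15°
  direction (0.9659, 0.2588); cell (4,2); t to first gridline: x 0.2588, y 2.8205 (then +1.0353 / +3.8637)
    (5,2) via x @ 0.2588
    (6,2) via x @ 1.2941  # hit
  → r_3 = 1.2941
beam 4: φ=135°, α=105°
  direction (-0.2588, 0.9659); cell (4,2); t to first gridline: x 2.8978, y 0.7558 (then +3.8637 / +1.0353)
    (4,3) via y @ 0.7558
    (4,4) via y @ 1.7910
    (4,5) via y @ 2.8263  # hit
  → r_4 = 2.8263

ranges = [3.8823, 1.3148, 1.2941, 2.8263]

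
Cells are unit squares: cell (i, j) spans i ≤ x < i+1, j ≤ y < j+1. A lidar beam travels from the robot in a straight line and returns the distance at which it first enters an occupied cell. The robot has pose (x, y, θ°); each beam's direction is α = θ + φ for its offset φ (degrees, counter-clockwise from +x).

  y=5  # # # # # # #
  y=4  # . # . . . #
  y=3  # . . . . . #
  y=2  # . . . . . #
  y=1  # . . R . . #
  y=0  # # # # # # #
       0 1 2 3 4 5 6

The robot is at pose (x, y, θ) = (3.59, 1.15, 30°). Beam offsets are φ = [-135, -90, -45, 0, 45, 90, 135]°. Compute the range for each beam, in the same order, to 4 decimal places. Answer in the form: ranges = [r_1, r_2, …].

beam 1: φ=-135°, α=255°
  direction (-0.2588, -0.9659); cell (3,1); t to first gridline: x 2.2796, y 0.1553 (then +3.8637 / +1.0353)
    (3,0) via y @ 0.1553  # hit
  → r_1 = 0.1553
beam 2: φ=-90°, α=300°
  direction (0.5000, -0.8660); cell (3,1); t to first gridline: x 0.8200, y 0.1732 (then +2.0000 / +1.1547)
    (3,0) via y @ 0.1732  # hit
  → r_2 = 0.1732
beam 3: φ=-45°, α=345°
  direction (0.9659, -0.2588); cell (3,1); t to first gridline: x 0.4245, y 0.5796 (then +1.0353 / +3.8637)
    (4,1) via x @ 0.4245
    (4,0) via y @ 0.5796  # hit
  → r_3 = 0.5796
beam 4: φ=0°, α=30°
  direction (0.8660, 0.5000); cell (3,1); t to first gridline: x 0.4734, y 1.7000 (then +1.1547 / +2.0000)
    (4,1) via x @ 0.4734
    (5,1) via x @ 1.6281
    (5,2) via y @ 1.7000
    (6,2) via x @ 2.7828  # hit
  → r_4 = 2.7828
beam 5: φ=45°, α=75°
  direction (0.2588, 0.9659); cell (3,1); t to first gridline: x 1.5841, y 0.8800 (then +3.8637 / +1.0353)
    (3,2) via y @ 0.8800
    (4,2) via x @ 1.5841
    (4,3) via y @ 1.9153
    (4,4) via y @ 2.9505
    (4,5) via y @ 3.9858  # hit
  → r_5 = 3.9858
beam 6: φ=90°, α=120°
  direction (-0.5000, 0.8660); cell (3,1); t to first gridline: x 1.1800, y 0.9815 (then +2.0000 / +1.1547)
    (3,2) via y @ 0.9815
    (2,2) via x @ 1.1800
    (2,3) via y @ 2.1362
    (1,3) via x @ 3.1800
    (1,4) via y @ 3.2909
    (1,5) via y @ 4.4456  # hit
  → r_6 = 4.4456
beam 7: φ=135°, α=165°
  direction (-0.9659, 0.2588); cell (3,1); t to first gridline: x 0.6108, y 3.2841 (then +1.0353 / +3.8637)
    (2,1) via x @ 0.6108
    (1,1) via x @ 1.6461
    (0,1) via x @ 2.6814  # hit
  → r_7 = 2.6814

ranges = [0.1553, 0.1732, 0.5796, 2.7828, 3.9858, 4.4456, 2.6814]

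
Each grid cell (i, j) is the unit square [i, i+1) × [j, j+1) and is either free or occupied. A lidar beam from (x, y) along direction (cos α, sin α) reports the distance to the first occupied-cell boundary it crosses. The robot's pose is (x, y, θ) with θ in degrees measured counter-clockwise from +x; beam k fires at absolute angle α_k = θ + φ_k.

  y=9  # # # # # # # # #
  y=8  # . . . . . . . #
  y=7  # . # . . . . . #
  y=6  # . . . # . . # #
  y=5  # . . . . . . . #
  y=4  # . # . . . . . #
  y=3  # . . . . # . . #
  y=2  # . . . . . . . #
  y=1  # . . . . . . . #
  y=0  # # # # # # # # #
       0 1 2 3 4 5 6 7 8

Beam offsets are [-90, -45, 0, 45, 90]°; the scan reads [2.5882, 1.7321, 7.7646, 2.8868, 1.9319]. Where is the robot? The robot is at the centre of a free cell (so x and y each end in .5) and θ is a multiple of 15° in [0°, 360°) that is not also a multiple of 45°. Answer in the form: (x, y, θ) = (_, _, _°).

Enumerate (i+0.5, j+0.5, θ) over the 51 free cells and 16 admissible headings. For each, cast all 5 beams and compare to the given ranges.
  (5.5, 6.5, 15°): beam 1 = 5.6940 ≠ 2.5882 ✗
  (7.5, 7.5, 120°): beam 1 = 0.5774 ≠ 2.5882 ✗
  (7.5, 1.5, 30°): beam 1 = 0.5774 ≠ 2.5882 ✗
  (5.5, 1.5, 300°): beam 1 = 1.0000 ≠ 2.5882 ✗
  (4.5, 7.5, 15°): beam 1 = 0.5176 ≠ 2.5882 ✗
  …
  (5.5, 8.5, 285°): r_1=2.5882, r_2=1.7321, r_3=7.7646, r_4=2.8868, r_5=1.9319 — all match ✓
No second candidate reproduces the full scan.

(x, y, θ) = (5.5, 8.5, 285°)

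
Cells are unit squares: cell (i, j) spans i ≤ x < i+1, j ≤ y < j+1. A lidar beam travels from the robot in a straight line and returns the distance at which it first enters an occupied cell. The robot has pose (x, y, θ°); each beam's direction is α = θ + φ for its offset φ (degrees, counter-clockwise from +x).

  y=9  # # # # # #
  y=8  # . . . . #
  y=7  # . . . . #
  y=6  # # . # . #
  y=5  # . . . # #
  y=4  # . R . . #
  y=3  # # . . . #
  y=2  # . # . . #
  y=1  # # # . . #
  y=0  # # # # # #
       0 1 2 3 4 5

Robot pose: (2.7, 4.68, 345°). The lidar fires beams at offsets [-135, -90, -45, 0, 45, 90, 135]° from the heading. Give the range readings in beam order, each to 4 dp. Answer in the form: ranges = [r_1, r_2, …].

beam 1: φ=-135°, α=210°
  cosα=-0.8660 sinα=-0.5000 | (2,4) | tMaxX 0.8083 tMaxY 1.3600 | tΔX 1.1547 tΔY 2.0000
    t=0.8083 [x] (1,4)
    t=1.3600 [y] (1,3) — stop
  → r_1 = 1.3600
beam 2: φ=-90°, α=255°
  cosα=-0.2588 sinα=-0.9659 | (2,4) | tMaxX 2.7046 tMaxY 0.7040 | tΔX 3.8637 tΔY 1.0353
    t=0.7040 [y] (2,3)
    t=1.7393 [y] (2,2) — stop
  → r_2 = 1.7393
beam 3: φ=-45°, α=300°
  cosα=0.5000 sinα=-0.8660 | (2,4) | tMaxX 0.6000 tMaxY 0.7852 | tΔX 2.0000 tΔY 1.1547
    t=0.6000 [x] (3,4)
    t=0.7852 [y] (3,3)
    t=1.9399 [y] (3,2)
    t=2.6000 [x] (4,2)
    t=3.0946 [y] (4,1)
    t=4.2493 [y] (4,0) — stop
  → r_3 = 4.2493
beam 4: φ=0°, α=345°
  cosα=0.9659 sinα=-0.2588 | (2,4) | tMaxX 0.3106 tMaxY 2.6273 | tΔX 1.0353 tΔY 3.8637
    t=0.3106 [x] (3,4)
    t=1.3459 [x] (4,4)
    t=2.3811 [x] (5,4) — stop
  → r_4 = 2.3811
beam 5: φ=45°, α=30°
  cosα=0.8660 sinα=0.5000 | (2,4) | tMaxX 0.3464 tMaxY 0.6400 | tΔX 1.1547 tΔY 2.0000
    t=0.3464 [x] (3,4)
    t=0.6400 [y] (3,5)
    t=1.5011 [x] (4,5) — stop
  → r_5 = 1.5011
beam 6: φ=90°, α=75°
  cosα=0.2588 sinα=0.9659 | (2,4) | tMaxX 1.1591 tMaxY 0.3313 | tΔX 3.8637 tΔY 1.0353
    t=0.3313 [y] (2,5)
    t=1.1591 [x] (3,5)
    t=1.3666 [y] (3,6) — stop
  → r_6 = 1.3666
beam 7: φ=135°, α=120°
  cosα=-0.5000 sinα=0.8660 | (2,4) | tMaxX 1.4000 tMaxY 0.3695 | tΔX 2.0000 tΔY 1.1547
    t=0.3695 [y] (2,5)
    t=1.4000 [x] (1,5)
    t=1.5242 [y] (1,6) — stop
  → r_7 = 1.5242

ranges = [1.3600, 1.7393, 4.2493, 2.3811, 1.5011, 1.3666, 1.5242]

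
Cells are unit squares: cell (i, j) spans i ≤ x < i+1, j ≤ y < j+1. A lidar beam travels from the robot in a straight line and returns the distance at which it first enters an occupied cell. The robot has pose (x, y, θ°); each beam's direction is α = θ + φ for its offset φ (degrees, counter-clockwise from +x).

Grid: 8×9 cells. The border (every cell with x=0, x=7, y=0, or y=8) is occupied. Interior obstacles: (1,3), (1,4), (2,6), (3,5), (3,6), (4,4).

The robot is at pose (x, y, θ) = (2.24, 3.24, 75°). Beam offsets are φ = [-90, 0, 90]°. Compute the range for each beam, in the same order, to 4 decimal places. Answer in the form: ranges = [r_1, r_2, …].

ranges = [4.9279, 2.8574, 0.2485]

beam 1: φ=-90°, α=345°
  cosα=0.9659 sinα=-0.2588 | (2,3) | tMaxX 0.7868 tMaxY 0.9273 | tΔX 1.0353 tΔY 3.8637
    t=0.7868 [x] (3,3)
    t=0.9273 [y] (3,2)
    t=1.8221 [x] (4,2)
    t=2.8574 [x] (5,2)
    t=3.8926 [x] (6,2)
    t=4.7910 [y] (6,1)
    t=4.9279 [x] (7,1) — stop
  → r_1 = 4.9279
beam 2: φ=0°, α=75°
  cosα=0.2588 sinα=0.9659 | (2,3) | tMaxX 2.9364 tMaxY 0.7868 | tΔX 3.8637 tΔY 1.0353
    t=0.7868 [y] (2,4)
    t=1.8221 [y] (2,5)
    t=2.8574 [y] (2,6) — stop
  → r_2 = 2.8574
beam 3: φ=90°, α=165°
  cosα=-0.9659 sinα=0.2588 | (2,3) | tMaxX 0.2485 tMaxY 2.9364 | tΔX 1.0353 tΔY 3.8637
    t=0.2485 [x] (1,3) — stop
  → r_3 = 0.2485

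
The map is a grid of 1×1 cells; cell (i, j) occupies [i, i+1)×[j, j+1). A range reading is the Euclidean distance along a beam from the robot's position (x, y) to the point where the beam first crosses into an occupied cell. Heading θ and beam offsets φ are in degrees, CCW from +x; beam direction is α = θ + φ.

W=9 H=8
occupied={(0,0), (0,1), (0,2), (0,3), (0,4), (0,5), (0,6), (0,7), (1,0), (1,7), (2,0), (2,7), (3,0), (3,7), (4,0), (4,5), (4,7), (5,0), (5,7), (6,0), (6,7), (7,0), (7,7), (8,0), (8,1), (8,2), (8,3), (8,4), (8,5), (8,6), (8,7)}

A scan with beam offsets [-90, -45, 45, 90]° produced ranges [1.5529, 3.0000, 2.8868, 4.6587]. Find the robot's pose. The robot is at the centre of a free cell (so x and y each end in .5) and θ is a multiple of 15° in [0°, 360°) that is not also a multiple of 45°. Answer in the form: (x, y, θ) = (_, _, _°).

(x, y, θ) = (3.5, 2.5, 15°)

The pose lattice has 41·16 = 656 candidates. Test each by forward raycasting.
  (4.5, 3.5, 120°): beam 1 = 4.0415 ≠ 1.5529 ✗
  (6.5, 6.5, 300°): beam 1 = 1.7321 ≠ 1.5529 ✗
  (6.5, 1.5, 345°): beam 1 = 0.5176 ≠ 1.5529 ✗
  …
  (3.5, 2.5, 15°): r_1=1.5529, r_2=3.0000, r_3=2.8868, r_4=4.6587 — all match ✓
Unique over the lattice → pose = (3.5, 2.5, 15°).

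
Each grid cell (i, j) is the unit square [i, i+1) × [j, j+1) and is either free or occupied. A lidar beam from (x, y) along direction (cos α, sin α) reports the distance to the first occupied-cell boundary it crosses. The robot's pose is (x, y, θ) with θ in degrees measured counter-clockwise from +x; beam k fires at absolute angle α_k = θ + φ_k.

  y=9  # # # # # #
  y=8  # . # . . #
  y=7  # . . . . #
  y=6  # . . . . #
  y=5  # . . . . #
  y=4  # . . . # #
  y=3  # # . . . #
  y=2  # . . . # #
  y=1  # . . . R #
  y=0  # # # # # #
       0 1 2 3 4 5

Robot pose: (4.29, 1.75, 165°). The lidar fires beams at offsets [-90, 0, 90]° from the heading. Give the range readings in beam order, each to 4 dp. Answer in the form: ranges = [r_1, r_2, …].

ranges = [0.2588, 3.4061, 0.7765]

beam 1: φ=-90°, α=75°
  cosα=0.2588 sinα=0.9659 | (4,1) | tMaxX 2.7432 tMaxY 0.2588 | tΔX 3.8637 tΔY 1.0353
    t=0.2588 [y] (4,2) — stop
  → r_1 = 0.2588
beam 2: φ=0°, α=165°
  cosα=-0.9659 sinα=0.2588 | (4,1) | tMaxX 0.3002 tMaxY 0.9659 | tΔX 1.0353 tΔY 3.8637
    t=0.3002 [x] (3,1)
    t=0.9659 [y] (3,2)
    t=1.3355 [x] (2,2)
    t=2.3708 [x] (1,2)
    t=3.4061 [x] (0,2) — stop
  → r_2 = 3.4061
beam 3: φ=90°, α=255°
  cosα=-0.2588 sinα=-0.9659 | (4,1) | tMaxX 1.1205 tMaxY 0.7765 | tΔX 3.8637 tΔY 1.0353
    t=0.7765 [y] (4,0) — stop
  → r_3 = 0.7765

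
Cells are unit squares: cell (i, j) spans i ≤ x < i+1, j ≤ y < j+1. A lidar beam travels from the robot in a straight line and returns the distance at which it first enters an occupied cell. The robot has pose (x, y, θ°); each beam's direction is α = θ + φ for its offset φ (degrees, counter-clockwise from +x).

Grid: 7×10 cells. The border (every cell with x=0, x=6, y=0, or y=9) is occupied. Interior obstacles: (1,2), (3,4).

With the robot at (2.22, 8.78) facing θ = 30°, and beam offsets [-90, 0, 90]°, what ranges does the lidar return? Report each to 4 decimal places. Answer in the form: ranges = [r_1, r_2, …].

ranges = [7.5600, 0.4400, 0.2540]

beam 1: φ=-90°, α=300°
  dir = (cos 300°, sin 300°) = (0.5000, -0.8660); from cell (2,8)
  next x-line at t=1.5600, next y-line at t=0.9007; Δt_x=2.0000, Δt_y=1.1547
    y: enter (2,7) at t=0.9007
    x: enter (3,7) at t=1.5600
    y: enter (3,6) at t=2.0554
    y: enter (3,5) at t=3.2101
    x: enter (4,5) at t=3.5600
    y: enter (4,4) at t=4.3648
    y: enter (4,3) at t=5.5195
    x: enter (5,3) at t=5.5600
    y: enter (5,2) at t=6.6742
    x: enter (6,2) at t=7.5600 ← occupied
  → r_1 = 7.5600
beam 2: φ=0°, α=30°
  dir = (cos 30°, sin 30°) = (0.8660, 0.5000); from cell (2,8)
  next x-line at t=0.9007, next y-line at t=0.4400; Δt_x=1.1547, Δt_y=2.0000
    y: enter (2,9) at t=0.4400 ← occupied
  → r_2 = 0.4400
beam 3: φ=90°, α=120°
  dir = (cos 120°, sin 120°) = (-0.5000, 0.8660); from cell (2,8)
  next x-line at t=0.4400, next y-line at t=0.2540; Δt_x=2.0000, Δt_y=1.1547
    y: enter (2,9) at t=0.2540 ← occupied
  → r_3 = 0.2540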